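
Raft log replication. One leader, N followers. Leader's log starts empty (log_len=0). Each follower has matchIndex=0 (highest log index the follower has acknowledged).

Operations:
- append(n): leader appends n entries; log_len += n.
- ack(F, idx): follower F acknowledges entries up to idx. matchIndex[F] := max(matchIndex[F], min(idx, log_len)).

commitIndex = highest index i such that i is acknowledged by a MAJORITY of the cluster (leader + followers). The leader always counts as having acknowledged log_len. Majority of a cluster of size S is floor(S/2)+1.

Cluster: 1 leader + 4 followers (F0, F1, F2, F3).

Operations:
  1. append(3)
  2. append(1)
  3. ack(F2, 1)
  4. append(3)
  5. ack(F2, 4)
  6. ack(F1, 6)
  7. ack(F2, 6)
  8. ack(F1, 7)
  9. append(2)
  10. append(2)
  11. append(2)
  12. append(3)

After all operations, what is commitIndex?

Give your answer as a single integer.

Answer: 6

Derivation:
Op 1: append 3 -> log_len=3
Op 2: append 1 -> log_len=4
Op 3: F2 acks idx 1 -> match: F0=0 F1=0 F2=1 F3=0; commitIndex=0
Op 4: append 3 -> log_len=7
Op 5: F2 acks idx 4 -> match: F0=0 F1=0 F2=4 F3=0; commitIndex=0
Op 6: F1 acks idx 6 -> match: F0=0 F1=6 F2=4 F3=0; commitIndex=4
Op 7: F2 acks idx 6 -> match: F0=0 F1=6 F2=6 F3=0; commitIndex=6
Op 8: F1 acks idx 7 -> match: F0=0 F1=7 F2=6 F3=0; commitIndex=6
Op 9: append 2 -> log_len=9
Op 10: append 2 -> log_len=11
Op 11: append 2 -> log_len=13
Op 12: append 3 -> log_len=16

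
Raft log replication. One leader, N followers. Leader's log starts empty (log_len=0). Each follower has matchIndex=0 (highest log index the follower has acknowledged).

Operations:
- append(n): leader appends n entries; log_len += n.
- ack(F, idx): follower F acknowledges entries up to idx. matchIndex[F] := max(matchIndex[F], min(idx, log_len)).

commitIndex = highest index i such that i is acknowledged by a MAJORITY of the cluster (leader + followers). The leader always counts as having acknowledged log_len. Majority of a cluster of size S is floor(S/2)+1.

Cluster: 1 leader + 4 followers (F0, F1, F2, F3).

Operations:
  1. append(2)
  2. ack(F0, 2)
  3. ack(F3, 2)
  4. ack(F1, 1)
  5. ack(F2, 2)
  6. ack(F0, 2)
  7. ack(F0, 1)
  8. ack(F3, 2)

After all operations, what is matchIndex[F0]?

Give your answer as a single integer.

Answer: 2

Derivation:
Op 1: append 2 -> log_len=2
Op 2: F0 acks idx 2 -> match: F0=2 F1=0 F2=0 F3=0; commitIndex=0
Op 3: F3 acks idx 2 -> match: F0=2 F1=0 F2=0 F3=2; commitIndex=2
Op 4: F1 acks idx 1 -> match: F0=2 F1=1 F2=0 F3=2; commitIndex=2
Op 5: F2 acks idx 2 -> match: F0=2 F1=1 F2=2 F3=2; commitIndex=2
Op 6: F0 acks idx 2 -> match: F0=2 F1=1 F2=2 F3=2; commitIndex=2
Op 7: F0 acks idx 1 -> match: F0=2 F1=1 F2=2 F3=2; commitIndex=2
Op 8: F3 acks idx 2 -> match: F0=2 F1=1 F2=2 F3=2; commitIndex=2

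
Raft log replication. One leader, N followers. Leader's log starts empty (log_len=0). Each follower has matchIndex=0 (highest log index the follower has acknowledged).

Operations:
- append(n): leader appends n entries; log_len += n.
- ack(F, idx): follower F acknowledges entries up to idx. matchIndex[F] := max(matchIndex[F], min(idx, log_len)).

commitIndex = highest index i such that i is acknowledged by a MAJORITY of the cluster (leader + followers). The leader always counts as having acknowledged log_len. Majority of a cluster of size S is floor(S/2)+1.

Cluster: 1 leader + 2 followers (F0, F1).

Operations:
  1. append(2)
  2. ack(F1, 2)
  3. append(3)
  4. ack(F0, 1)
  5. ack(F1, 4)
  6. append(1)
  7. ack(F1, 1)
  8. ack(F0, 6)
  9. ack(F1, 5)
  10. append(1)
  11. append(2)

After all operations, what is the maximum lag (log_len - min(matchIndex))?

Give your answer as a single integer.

Op 1: append 2 -> log_len=2
Op 2: F1 acks idx 2 -> match: F0=0 F1=2; commitIndex=2
Op 3: append 3 -> log_len=5
Op 4: F0 acks idx 1 -> match: F0=1 F1=2; commitIndex=2
Op 5: F1 acks idx 4 -> match: F0=1 F1=4; commitIndex=4
Op 6: append 1 -> log_len=6
Op 7: F1 acks idx 1 -> match: F0=1 F1=4; commitIndex=4
Op 8: F0 acks idx 6 -> match: F0=6 F1=4; commitIndex=6
Op 9: F1 acks idx 5 -> match: F0=6 F1=5; commitIndex=6
Op 10: append 1 -> log_len=7
Op 11: append 2 -> log_len=9

Answer: 4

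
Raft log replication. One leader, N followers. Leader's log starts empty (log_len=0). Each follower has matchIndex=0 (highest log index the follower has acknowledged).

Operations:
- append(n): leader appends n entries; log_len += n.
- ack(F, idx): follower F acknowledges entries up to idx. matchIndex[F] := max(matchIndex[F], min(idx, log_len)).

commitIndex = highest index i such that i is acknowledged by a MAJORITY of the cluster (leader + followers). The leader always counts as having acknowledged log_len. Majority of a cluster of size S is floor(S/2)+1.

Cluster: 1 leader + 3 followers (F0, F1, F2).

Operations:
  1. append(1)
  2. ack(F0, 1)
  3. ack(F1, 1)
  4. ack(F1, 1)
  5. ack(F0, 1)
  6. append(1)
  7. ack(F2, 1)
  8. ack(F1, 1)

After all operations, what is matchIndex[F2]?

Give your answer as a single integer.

Op 1: append 1 -> log_len=1
Op 2: F0 acks idx 1 -> match: F0=1 F1=0 F2=0; commitIndex=0
Op 3: F1 acks idx 1 -> match: F0=1 F1=1 F2=0; commitIndex=1
Op 4: F1 acks idx 1 -> match: F0=1 F1=1 F2=0; commitIndex=1
Op 5: F0 acks idx 1 -> match: F0=1 F1=1 F2=0; commitIndex=1
Op 6: append 1 -> log_len=2
Op 7: F2 acks idx 1 -> match: F0=1 F1=1 F2=1; commitIndex=1
Op 8: F1 acks idx 1 -> match: F0=1 F1=1 F2=1; commitIndex=1

Answer: 1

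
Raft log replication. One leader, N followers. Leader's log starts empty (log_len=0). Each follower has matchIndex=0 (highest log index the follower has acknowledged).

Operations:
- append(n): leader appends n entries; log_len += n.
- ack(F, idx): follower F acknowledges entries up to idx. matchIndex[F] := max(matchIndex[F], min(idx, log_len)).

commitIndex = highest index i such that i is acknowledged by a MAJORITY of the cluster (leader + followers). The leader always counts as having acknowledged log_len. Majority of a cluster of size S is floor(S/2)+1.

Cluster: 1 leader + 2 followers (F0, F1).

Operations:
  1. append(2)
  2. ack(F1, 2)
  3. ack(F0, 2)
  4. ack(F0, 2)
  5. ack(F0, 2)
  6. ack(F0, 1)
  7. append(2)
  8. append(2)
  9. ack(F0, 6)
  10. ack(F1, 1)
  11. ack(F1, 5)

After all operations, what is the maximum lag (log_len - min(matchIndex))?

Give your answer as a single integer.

Answer: 1

Derivation:
Op 1: append 2 -> log_len=2
Op 2: F1 acks idx 2 -> match: F0=0 F1=2; commitIndex=2
Op 3: F0 acks idx 2 -> match: F0=2 F1=2; commitIndex=2
Op 4: F0 acks idx 2 -> match: F0=2 F1=2; commitIndex=2
Op 5: F0 acks idx 2 -> match: F0=2 F1=2; commitIndex=2
Op 6: F0 acks idx 1 -> match: F0=2 F1=2; commitIndex=2
Op 7: append 2 -> log_len=4
Op 8: append 2 -> log_len=6
Op 9: F0 acks idx 6 -> match: F0=6 F1=2; commitIndex=6
Op 10: F1 acks idx 1 -> match: F0=6 F1=2; commitIndex=6
Op 11: F1 acks idx 5 -> match: F0=6 F1=5; commitIndex=6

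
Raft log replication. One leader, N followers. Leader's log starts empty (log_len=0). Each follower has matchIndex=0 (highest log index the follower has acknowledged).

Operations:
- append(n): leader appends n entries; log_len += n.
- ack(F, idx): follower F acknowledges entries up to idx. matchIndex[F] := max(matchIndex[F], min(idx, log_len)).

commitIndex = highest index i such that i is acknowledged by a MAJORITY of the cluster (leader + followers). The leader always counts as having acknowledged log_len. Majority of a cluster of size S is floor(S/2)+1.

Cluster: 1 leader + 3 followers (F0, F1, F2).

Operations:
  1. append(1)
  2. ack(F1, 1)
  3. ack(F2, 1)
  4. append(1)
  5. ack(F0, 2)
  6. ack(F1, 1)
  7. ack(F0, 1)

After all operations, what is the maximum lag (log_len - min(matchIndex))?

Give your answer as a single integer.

Answer: 1

Derivation:
Op 1: append 1 -> log_len=1
Op 2: F1 acks idx 1 -> match: F0=0 F1=1 F2=0; commitIndex=0
Op 3: F2 acks idx 1 -> match: F0=0 F1=1 F2=1; commitIndex=1
Op 4: append 1 -> log_len=2
Op 5: F0 acks idx 2 -> match: F0=2 F1=1 F2=1; commitIndex=1
Op 6: F1 acks idx 1 -> match: F0=2 F1=1 F2=1; commitIndex=1
Op 7: F0 acks idx 1 -> match: F0=2 F1=1 F2=1; commitIndex=1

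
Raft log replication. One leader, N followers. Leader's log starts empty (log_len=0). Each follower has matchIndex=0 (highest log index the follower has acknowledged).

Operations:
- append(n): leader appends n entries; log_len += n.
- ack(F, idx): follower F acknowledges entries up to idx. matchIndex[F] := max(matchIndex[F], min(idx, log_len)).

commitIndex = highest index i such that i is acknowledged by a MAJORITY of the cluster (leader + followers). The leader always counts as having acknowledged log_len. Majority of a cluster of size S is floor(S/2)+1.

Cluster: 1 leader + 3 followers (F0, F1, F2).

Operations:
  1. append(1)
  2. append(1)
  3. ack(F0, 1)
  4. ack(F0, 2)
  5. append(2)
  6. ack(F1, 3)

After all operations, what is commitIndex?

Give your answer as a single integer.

Op 1: append 1 -> log_len=1
Op 2: append 1 -> log_len=2
Op 3: F0 acks idx 1 -> match: F0=1 F1=0 F2=0; commitIndex=0
Op 4: F0 acks idx 2 -> match: F0=2 F1=0 F2=0; commitIndex=0
Op 5: append 2 -> log_len=4
Op 6: F1 acks idx 3 -> match: F0=2 F1=3 F2=0; commitIndex=2

Answer: 2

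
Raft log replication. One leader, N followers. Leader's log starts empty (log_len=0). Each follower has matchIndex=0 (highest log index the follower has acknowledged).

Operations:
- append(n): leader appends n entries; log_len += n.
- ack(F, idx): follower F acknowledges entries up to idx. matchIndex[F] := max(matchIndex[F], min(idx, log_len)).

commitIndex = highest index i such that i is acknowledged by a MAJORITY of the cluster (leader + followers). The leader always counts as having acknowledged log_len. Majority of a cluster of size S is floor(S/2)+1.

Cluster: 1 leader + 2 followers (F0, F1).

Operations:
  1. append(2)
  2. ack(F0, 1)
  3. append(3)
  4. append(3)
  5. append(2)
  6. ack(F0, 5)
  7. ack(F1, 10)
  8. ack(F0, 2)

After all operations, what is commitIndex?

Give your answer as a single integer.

Answer: 10

Derivation:
Op 1: append 2 -> log_len=2
Op 2: F0 acks idx 1 -> match: F0=1 F1=0; commitIndex=1
Op 3: append 3 -> log_len=5
Op 4: append 3 -> log_len=8
Op 5: append 2 -> log_len=10
Op 6: F0 acks idx 5 -> match: F0=5 F1=0; commitIndex=5
Op 7: F1 acks idx 10 -> match: F0=5 F1=10; commitIndex=10
Op 8: F0 acks idx 2 -> match: F0=5 F1=10; commitIndex=10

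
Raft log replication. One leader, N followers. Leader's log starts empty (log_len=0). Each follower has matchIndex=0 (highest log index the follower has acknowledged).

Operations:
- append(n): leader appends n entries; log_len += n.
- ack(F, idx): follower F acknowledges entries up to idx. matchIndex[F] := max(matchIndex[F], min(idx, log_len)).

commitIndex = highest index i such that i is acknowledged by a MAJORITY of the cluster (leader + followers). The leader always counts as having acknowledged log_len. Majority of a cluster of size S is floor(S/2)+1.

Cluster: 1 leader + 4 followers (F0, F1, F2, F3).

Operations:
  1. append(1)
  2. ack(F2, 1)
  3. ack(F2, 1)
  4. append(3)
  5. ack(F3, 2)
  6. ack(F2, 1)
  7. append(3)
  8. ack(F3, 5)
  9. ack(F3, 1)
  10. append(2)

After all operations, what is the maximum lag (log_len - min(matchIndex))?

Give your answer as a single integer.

Op 1: append 1 -> log_len=1
Op 2: F2 acks idx 1 -> match: F0=0 F1=0 F2=1 F3=0; commitIndex=0
Op 3: F2 acks idx 1 -> match: F0=0 F1=0 F2=1 F3=0; commitIndex=0
Op 4: append 3 -> log_len=4
Op 5: F3 acks idx 2 -> match: F0=0 F1=0 F2=1 F3=2; commitIndex=1
Op 6: F2 acks idx 1 -> match: F0=0 F1=0 F2=1 F3=2; commitIndex=1
Op 7: append 3 -> log_len=7
Op 8: F3 acks idx 5 -> match: F0=0 F1=0 F2=1 F3=5; commitIndex=1
Op 9: F3 acks idx 1 -> match: F0=0 F1=0 F2=1 F3=5; commitIndex=1
Op 10: append 2 -> log_len=9

Answer: 9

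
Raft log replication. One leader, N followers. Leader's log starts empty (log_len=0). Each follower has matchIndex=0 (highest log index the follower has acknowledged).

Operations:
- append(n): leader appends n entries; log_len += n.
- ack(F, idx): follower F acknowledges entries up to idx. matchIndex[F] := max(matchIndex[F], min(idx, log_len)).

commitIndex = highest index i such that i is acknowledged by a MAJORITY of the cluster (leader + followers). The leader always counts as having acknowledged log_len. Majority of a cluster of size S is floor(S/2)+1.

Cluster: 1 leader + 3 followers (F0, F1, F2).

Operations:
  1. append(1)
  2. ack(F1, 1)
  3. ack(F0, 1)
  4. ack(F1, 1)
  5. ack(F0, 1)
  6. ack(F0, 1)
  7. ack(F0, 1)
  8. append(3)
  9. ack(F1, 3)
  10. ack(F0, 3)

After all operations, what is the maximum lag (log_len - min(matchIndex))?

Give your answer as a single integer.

Answer: 4

Derivation:
Op 1: append 1 -> log_len=1
Op 2: F1 acks idx 1 -> match: F0=0 F1=1 F2=0; commitIndex=0
Op 3: F0 acks idx 1 -> match: F0=1 F1=1 F2=0; commitIndex=1
Op 4: F1 acks idx 1 -> match: F0=1 F1=1 F2=0; commitIndex=1
Op 5: F0 acks idx 1 -> match: F0=1 F1=1 F2=0; commitIndex=1
Op 6: F0 acks idx 1 -> match: F0=1 F1=1 F2=0; commitIndex=1
Op 7: F0 acks idx 1 -> match: F0=1 F1=1 F2=0; commitIndex=1
Op 8: append 3 -> log_len=4
Op 9: F1 acks idx 3 -> match: F0=1 F1=3 F2=0; commitIndex=1
Op 10: F0 acks idx 3 -> match: F0=3 F1=3 F2=0; commitIndex=3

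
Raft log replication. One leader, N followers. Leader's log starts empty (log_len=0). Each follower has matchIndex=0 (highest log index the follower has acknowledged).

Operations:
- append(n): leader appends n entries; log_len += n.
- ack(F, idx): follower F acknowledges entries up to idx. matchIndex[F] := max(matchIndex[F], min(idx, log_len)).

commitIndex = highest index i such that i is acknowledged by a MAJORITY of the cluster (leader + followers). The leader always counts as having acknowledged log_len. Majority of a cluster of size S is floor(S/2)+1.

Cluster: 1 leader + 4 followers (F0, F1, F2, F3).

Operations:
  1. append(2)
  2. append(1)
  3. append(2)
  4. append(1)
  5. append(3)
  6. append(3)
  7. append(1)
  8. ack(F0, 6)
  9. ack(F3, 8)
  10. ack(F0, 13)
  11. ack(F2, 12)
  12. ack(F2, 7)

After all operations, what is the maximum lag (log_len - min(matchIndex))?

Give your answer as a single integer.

Op 1: append 2 -> log_len=2
Op 2: append 1 -> log_len=3
Op 3: append 2 -> log_len=5
Op 4: append 1 -> log_len=6
Op 5: append 3 -> log_len=9
Op 6: append 3 -> log_len=12
Op 7: append 1 -> log_len=13
Op 8: F0 acks idx 6 -> match: F0=6 F1=0 F2=0 F3=0; commitIndex=0
Op 9: F3 acks idx 8 -> match: F0=6 F1=0 F2=0 F3=8; commitIndex=6
Op 10: F0 acks idx 13 -> match: F0=13 F1=0 F2=0 F3=8; commitIndex=8
Op 11: F2 acks idx 12 -> match: F0=13 F1=0 F2=12 F3=8; commitIndex=12
Op 12: F2 acks idx 7 -> match: F0=13 F1=0 F2=12 F3=8; commitIndex=12

Answer: 13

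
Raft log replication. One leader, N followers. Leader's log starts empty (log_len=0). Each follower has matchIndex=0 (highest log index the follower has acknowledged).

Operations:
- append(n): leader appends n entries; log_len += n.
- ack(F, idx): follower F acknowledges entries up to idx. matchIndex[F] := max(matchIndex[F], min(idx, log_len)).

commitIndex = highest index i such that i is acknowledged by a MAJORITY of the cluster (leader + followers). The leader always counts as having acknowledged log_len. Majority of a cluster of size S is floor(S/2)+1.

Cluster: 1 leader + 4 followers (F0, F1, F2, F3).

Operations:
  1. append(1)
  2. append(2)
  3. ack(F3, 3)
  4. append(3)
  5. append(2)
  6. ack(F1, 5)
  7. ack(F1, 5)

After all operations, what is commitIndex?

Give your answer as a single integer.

Op 1: append 1 -> log_len=1
Op 2: append 2 -> log_len=3
Op 3: F3 acks idx 3 -> match: F0=0 F1=0 F2=0 F3=3; commitIndex=0
Op 4: append 3 -> log_len=6
Op 5: append 2 -> log_len=8
Op 6: F1 acks idx 5 -> match: F0=0 F1=5 F2=0 F3=3; commitIndex=3
Op 7: F1 acks idx 5 -> match: F0=0 F1=5 F2=0 F3=3; commitIndex=3

Answer: 3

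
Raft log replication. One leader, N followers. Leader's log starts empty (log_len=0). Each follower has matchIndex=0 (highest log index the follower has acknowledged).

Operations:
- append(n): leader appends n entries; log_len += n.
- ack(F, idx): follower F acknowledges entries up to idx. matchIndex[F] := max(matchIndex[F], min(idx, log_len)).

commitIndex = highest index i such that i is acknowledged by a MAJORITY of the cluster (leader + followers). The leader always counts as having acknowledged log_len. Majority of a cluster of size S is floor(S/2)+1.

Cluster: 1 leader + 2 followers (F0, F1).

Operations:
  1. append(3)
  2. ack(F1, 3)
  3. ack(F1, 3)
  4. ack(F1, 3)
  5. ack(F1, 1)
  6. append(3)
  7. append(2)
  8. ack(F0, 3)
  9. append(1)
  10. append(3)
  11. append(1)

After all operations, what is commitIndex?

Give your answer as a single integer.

Op 1: append 3 -> log_len=3
Op 2: F1 acks idx 3 -> match: F0=0 F1=3; commitIndex=3
Op 3: F1 acks idx 3 -> match: F0=0 F1=3; commitIndex=3
Op 4: F1 acks idx 3 -> match: F0=0 F1=3; commitIndex=3
Op 5: F1 acks idx 1 -> match: F0=0 F1=3; commitIndex=3
Op 6: append 3 -> log_len=6
Op 7: append 2 -> log_len=8
Op 8: F0 acks idx 3 -> match: F0=3 F1=3; commitIndex=3
Op 9: append 1 -> log_len=9
Op 10: append 3 -> log_len=12
Op 11: append 1 -> log_len=13

Answer: 3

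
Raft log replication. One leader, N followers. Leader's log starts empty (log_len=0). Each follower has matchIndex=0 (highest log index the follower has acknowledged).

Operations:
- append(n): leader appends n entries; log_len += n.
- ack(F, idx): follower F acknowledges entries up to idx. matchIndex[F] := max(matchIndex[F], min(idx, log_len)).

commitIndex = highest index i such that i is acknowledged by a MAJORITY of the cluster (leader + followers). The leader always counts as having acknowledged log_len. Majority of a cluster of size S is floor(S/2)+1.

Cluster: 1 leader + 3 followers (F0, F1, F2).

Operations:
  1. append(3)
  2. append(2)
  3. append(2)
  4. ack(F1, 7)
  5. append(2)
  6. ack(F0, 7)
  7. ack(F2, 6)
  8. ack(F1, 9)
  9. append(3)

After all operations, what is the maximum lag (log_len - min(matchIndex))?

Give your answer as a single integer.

Answer: 6

Derivation:
Op 1: append 3 -> log_len=3
Op 2: append 2 -> log_len=5
Op 3: append 2 -> log_len=7
Op 4: F1 acks idx 7 -> match: F0=0 F1=7 F2=0; commitIndex=0
Op 5: append 2 -> log_len=9
Op 6: F0 acks idx 7 -> match: F0=7 F1=7 F2=0; commitIndex=7
Op 7: F2 acks idx 6 -> match: F0=7 F1=7 F2=6; commitIndex=7
Op 8: F1 acks idx 9 -> match: F0=7 F1=9 F2=6; commitIndex=7
Op 9: append 3 -> log_len=12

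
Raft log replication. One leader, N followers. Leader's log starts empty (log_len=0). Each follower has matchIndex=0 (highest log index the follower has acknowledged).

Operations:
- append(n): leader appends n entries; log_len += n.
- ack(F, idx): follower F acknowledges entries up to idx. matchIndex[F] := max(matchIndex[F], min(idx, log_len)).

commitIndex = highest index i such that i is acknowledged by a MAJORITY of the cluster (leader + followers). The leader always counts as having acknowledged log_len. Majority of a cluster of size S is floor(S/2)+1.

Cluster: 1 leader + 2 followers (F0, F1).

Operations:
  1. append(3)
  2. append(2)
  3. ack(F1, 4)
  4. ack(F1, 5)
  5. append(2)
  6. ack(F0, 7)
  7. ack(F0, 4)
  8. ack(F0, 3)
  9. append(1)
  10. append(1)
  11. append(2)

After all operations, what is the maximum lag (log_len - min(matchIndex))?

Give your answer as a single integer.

Answer: 6

Derivation:
Op 1: append 3 -> log_len=3
Op 2: append 2 -> log_len=5
Op 3: F1 acks idx 4 -> match: F0=0 F1=4; commitIndex=4
Op 4: F1 acks idx 5 -> match: F0=0 F1=5; commitIndex=5
Op 5: append 2 -> log_len=7
Op 6: F0 acks idx 7 -> match: F0=7 F1=5; commitIndex=7
Op 7: F0 acks idx 4 -> match: F0=7 F1=5; commitIndex=7
Op 8: F0 acks idx 3 -> match: F0=7 F1=5; commitIndex=7
Op 9: append 1 -> log_len=8
Op 10: append 1 -> log_len=9
Op 11: append 2 -> log_len=11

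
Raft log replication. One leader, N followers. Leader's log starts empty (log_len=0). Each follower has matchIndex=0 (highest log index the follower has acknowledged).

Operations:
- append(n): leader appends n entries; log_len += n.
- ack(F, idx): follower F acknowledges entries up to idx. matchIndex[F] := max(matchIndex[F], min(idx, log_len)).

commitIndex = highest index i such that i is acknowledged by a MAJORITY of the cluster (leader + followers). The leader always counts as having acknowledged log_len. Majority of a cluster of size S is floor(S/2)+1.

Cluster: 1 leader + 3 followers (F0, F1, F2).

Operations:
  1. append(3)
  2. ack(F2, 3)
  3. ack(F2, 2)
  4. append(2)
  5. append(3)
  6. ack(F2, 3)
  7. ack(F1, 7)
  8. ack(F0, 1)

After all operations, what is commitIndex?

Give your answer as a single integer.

Op 1: append 3 -> log_len=3
Op 2: F2 acks idx 3 -> match: F0=0 F1=0 F2=3; commitIndex=0
Op 3: F2 acks idx 2 -> match: F0=0 F1=0 F2=3; commitIndex=0
Op 4: append 2 -> log_len=5
Op 5: append 3 -> log_len=8
Op 6: F2 acks idx 3 -> match: F0=0 F1=0 F2=3; commitIndex=0
Op 7: F1 acks idx 7 -> match: F0=0 F1=7 F2=3; commitIndex=3
Op 8: F0 acks idx 1 -> match: F0=1 F1=7 F2=3; commitIndex=3

Answer: 3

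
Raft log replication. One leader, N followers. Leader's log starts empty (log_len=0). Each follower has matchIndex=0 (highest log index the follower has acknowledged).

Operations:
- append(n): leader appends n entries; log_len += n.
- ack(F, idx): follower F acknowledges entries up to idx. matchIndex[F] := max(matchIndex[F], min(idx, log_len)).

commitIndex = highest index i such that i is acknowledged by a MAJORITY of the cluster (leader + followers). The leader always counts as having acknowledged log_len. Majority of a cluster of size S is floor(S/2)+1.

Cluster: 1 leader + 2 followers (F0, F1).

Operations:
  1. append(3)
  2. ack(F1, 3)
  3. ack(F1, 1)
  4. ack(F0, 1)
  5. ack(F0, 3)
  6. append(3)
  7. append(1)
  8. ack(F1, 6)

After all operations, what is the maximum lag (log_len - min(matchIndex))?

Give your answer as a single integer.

Answer: 4

Derivation:
Op 1: append 3 -> log_len=3
Op 2: F1 acks idx 3 -> match: F0=0 F1=3; commitIndex=3
Op 3: F1 acks idx 1 -> match: F0=0 F1=3; commitIndex=3
Op 4: F0 acks idx 1 -> match: F0=1 F1=3; commitIndex=3
Op 5: F0 acks idx 3 -> match: F0=3 F1=3; commitIndex=3
Op 6: append 3 -> log_len=6
Op 7: append 1 -> log_len=7
Op 8: F1 acks idx 6 -> match: F0=3 F1=6; commitIndex=6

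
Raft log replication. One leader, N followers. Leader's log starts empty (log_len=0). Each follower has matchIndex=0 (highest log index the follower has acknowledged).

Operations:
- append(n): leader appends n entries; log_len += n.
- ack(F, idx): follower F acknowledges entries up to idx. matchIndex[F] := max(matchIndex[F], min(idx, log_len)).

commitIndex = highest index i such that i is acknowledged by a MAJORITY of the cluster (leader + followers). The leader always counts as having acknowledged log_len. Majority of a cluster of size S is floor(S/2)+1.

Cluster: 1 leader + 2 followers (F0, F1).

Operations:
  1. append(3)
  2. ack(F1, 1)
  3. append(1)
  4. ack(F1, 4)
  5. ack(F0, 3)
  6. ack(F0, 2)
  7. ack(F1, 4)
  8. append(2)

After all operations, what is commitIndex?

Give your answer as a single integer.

Op 1: append 3 -> log_len=3
Op 2: F1 acks idx 1 -> match: F0=0 F1=1; commitIndex=1
Op 3: append 1 -> log_len=4
Op 4: F1 acks idx 4 -> match: F0=0 F1=4; commitIndex=4
Op 5: F0 acks idx 3 -> match: F0=3 F1=4; commitIndex=4
Op 6: F0 acks idx 2 -> match: F0=3 F1=4; commitIndex=4
Op 7: F1 acks idx 4 -> match: F0=3 F1=4; commitIndex=4
Op 8: append 2 -> log_len=6

Answer: 4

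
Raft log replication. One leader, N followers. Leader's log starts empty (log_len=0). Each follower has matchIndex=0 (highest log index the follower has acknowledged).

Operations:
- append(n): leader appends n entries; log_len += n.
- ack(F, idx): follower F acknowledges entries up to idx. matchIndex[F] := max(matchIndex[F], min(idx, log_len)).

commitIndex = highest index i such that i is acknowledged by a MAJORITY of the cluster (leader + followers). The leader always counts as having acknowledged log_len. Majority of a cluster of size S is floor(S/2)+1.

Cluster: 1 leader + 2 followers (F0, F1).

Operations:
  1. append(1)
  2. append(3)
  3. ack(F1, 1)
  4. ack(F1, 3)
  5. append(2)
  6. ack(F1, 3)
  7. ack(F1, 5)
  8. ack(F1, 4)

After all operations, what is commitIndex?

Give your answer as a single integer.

Answer: 5

Derivation:
Op 1: append 1 -> log_len=1
Op 2: append 3 -> log_len=4
Op 3: F1 acks idx 1 -> match: F0=0 F1=1; commitIndex=1
Op 4: F1 acks idx 3 -> match: F0=0 F1=3; commitIndex=3
Op 5: append 2 -> log_len=6
Op 6: F1 acks idx 3 -> match: F0=0 F1=3; commitIndex=3
Op 7: F1 acks idx 5 -> match: F0=0 F1=5; commitIndex=5
Op 8: F1 acks idx 4 -> match: F0=0 F1=5; commitIndex=5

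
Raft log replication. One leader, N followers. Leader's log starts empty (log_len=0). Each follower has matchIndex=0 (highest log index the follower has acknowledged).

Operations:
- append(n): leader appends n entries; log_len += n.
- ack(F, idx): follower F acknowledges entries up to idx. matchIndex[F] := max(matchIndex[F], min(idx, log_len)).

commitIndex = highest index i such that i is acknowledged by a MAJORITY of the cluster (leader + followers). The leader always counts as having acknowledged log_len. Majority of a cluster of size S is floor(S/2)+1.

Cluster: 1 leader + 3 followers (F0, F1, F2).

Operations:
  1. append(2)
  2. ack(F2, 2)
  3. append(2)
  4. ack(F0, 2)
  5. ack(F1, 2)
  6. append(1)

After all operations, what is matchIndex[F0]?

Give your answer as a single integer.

Op 1: append 2 -> log_len=2
Op 2: F2 acks idx 2 -> match: F0=0 F1=0 F2=2; commitIndex=0
Op 3: append 2 -> log_len=4
Op 4: F0 acks idx 2 -> match: F0=2 F1=0 F2=2; commitIndex=2
Op 5: F1 acks idx 2 -> match: F0=2 F1=2 F2=2; commitIndex=2
Op 6: append 1 -> log_len=5

Answer: 2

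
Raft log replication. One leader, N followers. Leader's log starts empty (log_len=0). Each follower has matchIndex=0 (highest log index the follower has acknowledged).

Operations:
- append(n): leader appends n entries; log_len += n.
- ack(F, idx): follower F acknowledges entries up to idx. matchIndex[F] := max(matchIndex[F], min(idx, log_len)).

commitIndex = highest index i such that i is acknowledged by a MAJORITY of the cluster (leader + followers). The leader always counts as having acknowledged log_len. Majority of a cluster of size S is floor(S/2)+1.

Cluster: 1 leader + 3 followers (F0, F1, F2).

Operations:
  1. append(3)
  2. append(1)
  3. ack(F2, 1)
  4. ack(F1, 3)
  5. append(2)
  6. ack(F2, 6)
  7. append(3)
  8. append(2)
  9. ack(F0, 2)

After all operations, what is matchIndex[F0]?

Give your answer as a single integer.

Answer: 2

Derivation:
Op 1: append 3 -> log_len=3
Op 2: append 1 -> log_len=4
Op 3: F2 acks idx 1 -> match: F0=0 F1=0 F2=1; commitIndex=0
Op 4: F1 acks idx 3 -> match: F0=0 F1=3 F2=1; commitIndex=1
Op 5: append 2 -> log_len=6
Op 6: F2 acks idx 6 -> match: F0=0 F1=3 F2=6; commitIndex=3
Op 7: append 3 -> log_len=9
Op 8: append 2 -> log_len=11
Op 9: F0 acks idx 2 -> match: F0=2 F1=3 F2=6; commitIndex=3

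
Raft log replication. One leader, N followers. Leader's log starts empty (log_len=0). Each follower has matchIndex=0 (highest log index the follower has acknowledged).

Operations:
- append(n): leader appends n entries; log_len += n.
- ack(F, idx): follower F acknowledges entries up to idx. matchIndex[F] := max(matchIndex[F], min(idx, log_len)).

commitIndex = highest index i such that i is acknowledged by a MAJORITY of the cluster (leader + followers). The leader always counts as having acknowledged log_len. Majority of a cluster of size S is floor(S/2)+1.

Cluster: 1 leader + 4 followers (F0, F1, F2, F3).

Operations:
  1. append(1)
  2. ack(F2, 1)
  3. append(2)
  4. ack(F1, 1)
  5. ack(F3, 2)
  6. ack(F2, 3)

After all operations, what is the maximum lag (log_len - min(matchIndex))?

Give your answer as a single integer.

Op 1: append 1 -> log_len=1
Op 2: F2 acks idx 1 -> match: F0=0 F1=0 F2=1 F3=0; commitIndex=0
Op 3: append 2 -> log_len=3
Op 4: F1 acks idx 1 -> match: F0=0 F1=1 F2=1 F3=0; commitIndex=1
Op 5: F3 acks idx 2 -> match: F0=0 F1=1 F2=1 F3=2; commitIndex=1
Op 6: F2 acks idx 3 -> match: F0=0 F1=1 F2=3 F3=2; commitIndex=2

Answer: 3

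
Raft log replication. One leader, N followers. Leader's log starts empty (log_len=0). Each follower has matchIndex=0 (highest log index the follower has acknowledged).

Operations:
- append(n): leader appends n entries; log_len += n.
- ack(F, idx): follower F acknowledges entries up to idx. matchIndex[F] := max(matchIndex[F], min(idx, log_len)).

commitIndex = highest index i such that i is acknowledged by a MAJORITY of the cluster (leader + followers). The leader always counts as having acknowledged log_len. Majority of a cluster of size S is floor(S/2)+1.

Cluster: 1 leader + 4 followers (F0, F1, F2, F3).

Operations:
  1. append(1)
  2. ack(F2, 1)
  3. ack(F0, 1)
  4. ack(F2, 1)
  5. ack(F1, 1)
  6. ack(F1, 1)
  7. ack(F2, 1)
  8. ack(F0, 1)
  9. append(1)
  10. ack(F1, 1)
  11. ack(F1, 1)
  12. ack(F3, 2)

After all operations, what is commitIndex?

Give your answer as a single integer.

Answer: 1

Derivation:
Op 1: append 1 -> log_len=1
Op 2: F2 acks idx 1 -> match: F0=0 F1=0 F2=1 F3=0; commitIndex=0
Op 3: F0 acks idx 1 -> match: F0=1 F1=0 F2=1 F3=0; commitIndex=1
Op 4: F2 acks idx 1 -> match: F0=1 F1=0 F2=1 F3=0; commitIndex=1
Op 5: F1 acks idx 1 -> match: F0=1 F1=1 F2=1 F3=0; commitIndex=1
Op 6: F1 acks idx 1 -> match: F0=1 F1=1 F2=1 F3=0; commitIndex=1
Op 7: F2 acks idx 1 -> match: F0=1 F1=1 F2=1 F3=0; commitIndex=1
Op 8: F0 acks idx 1 -> match: F0=1 F1=1 F2=1 F3=0; commitIndex=1
Op 9: append 1 -> log_len=2
Op 10: F1 acks idx 1 -> match: F0=1 F1=1 F2=1 F3=0; commitIndex=1
Op 11: F1 acks idx 1 -> match: F0=1 F1=1 F2=1 F3=0; commitIndex=1
Op 12: F3 acks idx 2 -> match: F0=1 F1=1 F2=1 F3=2; commitIndex=1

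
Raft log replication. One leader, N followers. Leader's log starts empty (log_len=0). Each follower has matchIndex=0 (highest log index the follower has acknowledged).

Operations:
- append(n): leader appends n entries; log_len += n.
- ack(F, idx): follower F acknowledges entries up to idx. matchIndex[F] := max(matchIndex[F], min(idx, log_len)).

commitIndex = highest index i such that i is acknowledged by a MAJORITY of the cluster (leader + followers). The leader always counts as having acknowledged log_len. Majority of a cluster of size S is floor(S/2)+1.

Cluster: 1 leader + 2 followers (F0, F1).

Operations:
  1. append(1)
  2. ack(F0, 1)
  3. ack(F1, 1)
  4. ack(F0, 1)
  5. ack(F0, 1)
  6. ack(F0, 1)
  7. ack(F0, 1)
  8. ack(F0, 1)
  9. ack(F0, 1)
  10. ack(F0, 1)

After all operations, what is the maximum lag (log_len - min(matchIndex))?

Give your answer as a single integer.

Op 1: append 1 -> log_len=1
Op 2: F0 acks idx 1 -> match: F0=1 F1=0; commitIndex=1
Op 3: F1 acks idx 1 -> match: F0=1 F1=1; commitIndex=1
Op 4: F0 acks idx 1 -> match: F0=1 F1=1; commitIndex=1
Op 5: F0 acks idx 1 -> match: F0=1 F1=1; commitIndex=1
Op 6: F0 acks idx 1 -> match: F0=1 F1=1; commitIndex=1
Op 7: F0 acks idx 1 -> match: F0=1 F1=1; commitIndex=1
Op 8: F0 acks idx 1 -> match: F0=1 F1=1; commitIndex=1
Op 9: F0 acks idx 1 -> match: F0=1 F1=1; commitIndex=1
Op 10: F0 acks idx 1 -> match: F0=1 F1=1; commitIndex=1

Answer: 0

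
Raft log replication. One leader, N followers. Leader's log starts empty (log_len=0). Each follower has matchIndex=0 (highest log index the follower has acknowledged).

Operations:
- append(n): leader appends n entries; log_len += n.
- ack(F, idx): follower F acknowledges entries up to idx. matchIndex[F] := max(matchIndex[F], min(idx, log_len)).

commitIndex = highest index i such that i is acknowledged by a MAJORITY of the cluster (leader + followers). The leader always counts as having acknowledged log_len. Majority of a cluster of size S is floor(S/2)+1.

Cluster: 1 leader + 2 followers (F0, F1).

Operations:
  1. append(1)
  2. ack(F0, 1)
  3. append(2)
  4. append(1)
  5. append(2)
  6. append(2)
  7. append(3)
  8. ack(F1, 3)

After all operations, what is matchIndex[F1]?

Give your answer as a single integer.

Op 1: append 1 -> log_len=1
Op 2: F0 acks idx 1 -> match: F0=1 F1=0; commitIndex=1
Op 3: append 2 -> log_len=3
Op 4: append 1 -> log_len=4
Op 5: append 2 -> log_len=6
Op 6: append 2 -> log_len=8
Op 7: append 3 -> log_len=11
Op 8: F1 acks idx 3 -> match: F0=1 F1=3; commitIndex=3

Answer: 3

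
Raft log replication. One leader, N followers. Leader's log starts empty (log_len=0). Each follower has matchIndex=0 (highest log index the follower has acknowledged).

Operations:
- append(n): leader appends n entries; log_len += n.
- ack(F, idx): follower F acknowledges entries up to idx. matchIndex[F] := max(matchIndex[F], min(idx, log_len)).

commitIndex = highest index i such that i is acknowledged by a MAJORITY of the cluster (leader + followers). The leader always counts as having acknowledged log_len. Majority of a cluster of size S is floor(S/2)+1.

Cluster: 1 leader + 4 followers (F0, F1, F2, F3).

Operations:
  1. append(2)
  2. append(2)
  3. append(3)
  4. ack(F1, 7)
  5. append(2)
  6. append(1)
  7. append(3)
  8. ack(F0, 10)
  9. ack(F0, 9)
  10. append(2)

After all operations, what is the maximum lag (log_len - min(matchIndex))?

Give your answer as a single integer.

Answer: 15

Derivation:
Op 1: append 2 -> log_len=2
Op 2: append 2 -> log_len=4
Op 3: append 3 -> log_len=7
Op 4: F1 acks idx 7 -> match: F0=0 F1=7 F2=0 F3=0; commitIndex=0
Op 5: append 2 -> log_len=9
Op 6: append 1 -> log_len=10
Op 7: append 3 -> log_len=13
Op 8: F0 acks idx 10 -> match: F0=10 F1=7 F2=0 F3=0; commitIndex=7
Op 9: F0 acks idx 9 -> match: F0=10 F1=7 F2=0 F3=0; commitIndex=7
Op 10: append 2 -> log_len=15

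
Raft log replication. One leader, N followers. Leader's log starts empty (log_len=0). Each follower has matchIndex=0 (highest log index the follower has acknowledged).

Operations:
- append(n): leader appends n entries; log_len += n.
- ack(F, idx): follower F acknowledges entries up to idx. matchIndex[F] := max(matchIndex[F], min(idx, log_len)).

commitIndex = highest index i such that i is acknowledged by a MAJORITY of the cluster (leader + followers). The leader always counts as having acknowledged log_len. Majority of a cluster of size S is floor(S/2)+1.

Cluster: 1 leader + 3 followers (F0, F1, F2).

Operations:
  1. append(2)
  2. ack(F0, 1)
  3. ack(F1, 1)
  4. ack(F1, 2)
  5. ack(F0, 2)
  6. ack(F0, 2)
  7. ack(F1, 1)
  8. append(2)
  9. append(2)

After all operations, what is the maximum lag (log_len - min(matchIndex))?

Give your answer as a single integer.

Answer: 6

Derivation:
Op 1: append 2 -> log_len=2
Op 2: F0 acks idx 1 -> match: F0=1 F1=0 F2=0; commitIndex=0
Op 3: F1 acks idx 1 -> match: F0=1 F1=1 F2=0; commitIndex=1
Op 4: F1 acks idx 2 -> match: F0=1 F1=2 F2=0; commitIndex=1
Op 5: F0 acks idx 2 -> match: F0=2 F1=2 F2=0; commitIndex=2
Op 6: F0 acks idx 2 -> match: F0=2 F1=2 F2=0; commitIndex=2
Op 7: F1 acks idx 1 -> match: F0=2 F1=2 F2=0; commitIndex=2
Op 8: append 2 -> log_len=4
Op 9: append 2 -> log_len=6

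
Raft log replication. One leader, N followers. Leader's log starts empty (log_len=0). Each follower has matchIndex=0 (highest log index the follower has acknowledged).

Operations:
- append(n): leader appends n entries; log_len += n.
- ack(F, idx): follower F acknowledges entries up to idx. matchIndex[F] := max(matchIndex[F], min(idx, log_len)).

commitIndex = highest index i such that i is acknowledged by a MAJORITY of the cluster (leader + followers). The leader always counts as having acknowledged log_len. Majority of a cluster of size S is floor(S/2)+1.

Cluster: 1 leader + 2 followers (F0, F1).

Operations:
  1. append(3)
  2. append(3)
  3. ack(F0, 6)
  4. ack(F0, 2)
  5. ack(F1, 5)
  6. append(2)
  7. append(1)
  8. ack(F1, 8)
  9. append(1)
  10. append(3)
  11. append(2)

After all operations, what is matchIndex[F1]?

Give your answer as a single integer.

Answer: 8

Derivation:
Op 1: append 3 -> log_len=3
Op 2: append 3 -> log_len=6
Op 3: F0 acks idx 6 -> match: F0=6 F1=0; commitIndex=6
Op 4: F0 acks idx 2 -> match: F0=6 F1=0; commitIndex=6
Op 5: F1 acks idx 5 -> match: F0=6 F1=5; commitIndex=6
Op 6: append 2 -> log_len=8
Op 7: append 1 -> log_len=9
Op 8: F1 acks idx 8 -> match: F0=6 F1=8; commitIndex=8
Op 9: append 1 -> log_len=10
Op 10: append 3 -> log_len=13
Op 11: append 2 -> log_len=15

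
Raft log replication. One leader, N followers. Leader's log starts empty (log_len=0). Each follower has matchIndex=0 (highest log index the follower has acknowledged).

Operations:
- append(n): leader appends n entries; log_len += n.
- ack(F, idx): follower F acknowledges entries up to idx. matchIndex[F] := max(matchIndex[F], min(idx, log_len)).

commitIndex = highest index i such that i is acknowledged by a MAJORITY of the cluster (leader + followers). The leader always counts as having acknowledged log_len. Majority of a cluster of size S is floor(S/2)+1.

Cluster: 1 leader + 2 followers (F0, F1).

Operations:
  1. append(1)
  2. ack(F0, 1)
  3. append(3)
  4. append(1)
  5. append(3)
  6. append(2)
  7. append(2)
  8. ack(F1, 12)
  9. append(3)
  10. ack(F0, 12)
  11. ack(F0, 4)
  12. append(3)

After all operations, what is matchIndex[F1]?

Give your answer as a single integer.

Op 1: append 1 -> log_len=1
Op 2: F0 acks idx 1 -> match: F0=1 F1=0; commitIndex=1
Op 3: append 3 -> log_len=4
Op 4: append 1 -> log_len=5
Op 5: append 3 -> log_len=8
Op 6: append 2 -> log_len=10
Op 7: append 2 -> log_len=12
Op 8: F1 acks idx 12 -> match: F0=1 F1=12; commitIndex=12
Op 9: append 3 -> log_len=15
Op 10: F0 acks idx 12 -> match: F0=12 F1=12; commitIndex=12
Op 11: F0 acks idx 4 -> match: F0=12 F1=12; commitIndex=12
Op 12: append 3 -> log_len=18

Answer: 12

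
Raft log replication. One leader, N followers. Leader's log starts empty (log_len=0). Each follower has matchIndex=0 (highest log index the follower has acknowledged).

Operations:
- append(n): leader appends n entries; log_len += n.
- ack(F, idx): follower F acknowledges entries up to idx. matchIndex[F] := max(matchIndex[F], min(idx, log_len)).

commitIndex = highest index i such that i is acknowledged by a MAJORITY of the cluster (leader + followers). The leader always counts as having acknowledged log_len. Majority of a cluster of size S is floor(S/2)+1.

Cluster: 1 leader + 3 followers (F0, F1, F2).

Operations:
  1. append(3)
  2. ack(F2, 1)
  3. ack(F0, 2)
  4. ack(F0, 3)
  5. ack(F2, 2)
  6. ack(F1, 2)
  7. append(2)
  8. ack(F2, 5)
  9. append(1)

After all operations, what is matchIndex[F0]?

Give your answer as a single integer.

Answer: 3

Derivation:
Op 1: append 3 -> log_len=3
Op 2: F2 acks idx 1 -> match: F0=0 F1=0 F2=1; commitIndex=0
Op 3: F0 acks idx 2 -> match: F0=2 F1=0 F2=1; commitIndex=1
Op 4: F0 acks idx 3 -> match: F0=3 F1=0 F2=1; commitIndex=1
Op 5: F2 acks idx 2 -> match: F0=3 F1=0 F2=2; commitIndex=2
Op 6: F1 acks idx 2 -> match: F0=3 F1=2 F2=2; commitIndex=2
Op 7: append 2 -> log_len=5
Op 8: F2 acks idx 5 -> match: F0=3 F1=2 F2=5; commitIndex=3
Op 9: append 1 -> log_len=6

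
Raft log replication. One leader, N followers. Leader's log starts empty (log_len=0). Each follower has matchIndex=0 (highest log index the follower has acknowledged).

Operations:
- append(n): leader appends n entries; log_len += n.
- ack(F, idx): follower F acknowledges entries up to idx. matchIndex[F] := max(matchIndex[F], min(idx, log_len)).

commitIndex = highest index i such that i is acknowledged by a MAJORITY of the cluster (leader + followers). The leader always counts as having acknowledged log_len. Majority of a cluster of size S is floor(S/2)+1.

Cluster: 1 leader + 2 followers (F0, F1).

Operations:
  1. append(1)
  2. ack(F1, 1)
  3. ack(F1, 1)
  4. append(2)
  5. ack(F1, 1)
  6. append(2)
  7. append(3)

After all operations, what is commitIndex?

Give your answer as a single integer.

Answer: 1

Derivation:
Op 1: append 1 -> log_len=1
Op 2: F1 acks idx 1 -> match: F0=0 F1=1; commitIndex=1
Op 3: F1 acks idx 1 -> match: F0=0 F1=1; commitIndex=1
Op 4: append 2 -> log_len=3
Op 5: F1 acks idx 1 -> match: F0=0 F1=1; commitIndex=1
Op 6: append 2 -> log_len=5
Op 7: append 3 -> log_len=8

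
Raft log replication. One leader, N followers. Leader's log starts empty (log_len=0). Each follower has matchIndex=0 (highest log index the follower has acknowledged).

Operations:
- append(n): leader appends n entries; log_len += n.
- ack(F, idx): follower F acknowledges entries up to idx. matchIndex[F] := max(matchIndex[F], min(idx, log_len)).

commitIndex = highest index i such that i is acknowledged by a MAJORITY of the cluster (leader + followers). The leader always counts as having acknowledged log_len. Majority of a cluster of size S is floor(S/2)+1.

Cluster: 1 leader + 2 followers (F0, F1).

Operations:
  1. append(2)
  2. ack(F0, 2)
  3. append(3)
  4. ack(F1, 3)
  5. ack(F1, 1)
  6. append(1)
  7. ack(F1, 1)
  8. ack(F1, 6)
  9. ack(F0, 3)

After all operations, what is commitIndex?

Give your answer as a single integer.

Answer: 6

Derivation:
Op 1: append 2 -> log_len=2
Op 2: F0 acks idx 2 -> match: F0=2 F1=0; commitIndex=2
Op 3: append 3 -> log_len=5
Op 4: F1 acks idx 3 -> match: F0=2 F1=3; commitIndex=3
Op 5: F1 acks idx 1 -> match: F0=2 F1=3; commitIndex=3
Op 6: append 1 -> log_len=6
Op 7: F1 acks idx 1 -> match: F0=2 F1=3; commitIndex=3
Op 8: F1 acks idx 6 -> match: F0=2 F1=6; commitIndex=6
Op 9: F0 acks idx 3 -> match: F0=3 F1=6; commitIndex=6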